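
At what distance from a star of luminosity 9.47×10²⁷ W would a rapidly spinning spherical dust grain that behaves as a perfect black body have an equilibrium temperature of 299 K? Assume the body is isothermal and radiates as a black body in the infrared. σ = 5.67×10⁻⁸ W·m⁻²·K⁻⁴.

For an isothermal black-emitting sphere, (1−a)S·πr² = σ·4πr²·T⁴ ⇒ S = 4σT⁴/(1−a).
S = 4·5.67×10⁻⁸·(299)⁴/1.00 = 1813 W/m².
Flux falls as S = L/(4πd²), so d = √(L/(4πS)) = √(9.47×10²⁷/(4π·1813)).

d ≈ 6.45×10¹¹ m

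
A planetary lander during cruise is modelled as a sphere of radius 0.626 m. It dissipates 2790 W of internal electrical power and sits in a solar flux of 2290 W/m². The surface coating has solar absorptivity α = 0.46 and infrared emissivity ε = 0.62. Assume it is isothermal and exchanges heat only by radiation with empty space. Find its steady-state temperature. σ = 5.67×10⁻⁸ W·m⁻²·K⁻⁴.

T ≈ 392 K

At steady state, absorbed solar power + internal power = radiated power.
Absorbed: α·S·A_cross = 0.46·2290·1.231 = 1297 W (cross-section πr²).
Total input = 1297 + 2790 = 4087 W.
Radiated: εσ·A_surf·T⁴ with A_surf = 4πr² = 4.924 m².
T⁴ = 4087/(0.62·5.67×10⁻⁸·4.924) = 2.361×10¹⁰ K⁴.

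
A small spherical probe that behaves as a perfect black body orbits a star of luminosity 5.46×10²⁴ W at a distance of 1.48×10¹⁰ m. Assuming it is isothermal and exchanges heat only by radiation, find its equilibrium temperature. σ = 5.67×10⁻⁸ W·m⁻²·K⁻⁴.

T ≈ 306 K

First find the stellar flux at distance d: S = L/(4πd²) = 5.46×10²⁴/(4π·(1.48×10¹⁰)²) = 1984 W/m².
For an isothermal sphere, absorbed (1−a)S·πr² = emitted σ·4πr²·T⁴, so T⁴ = (1−a)S/(4σ).
T⁴ = 1.00·1984/(4·5.67×10⁻⁸) = 8.746×10⁹ K⁴.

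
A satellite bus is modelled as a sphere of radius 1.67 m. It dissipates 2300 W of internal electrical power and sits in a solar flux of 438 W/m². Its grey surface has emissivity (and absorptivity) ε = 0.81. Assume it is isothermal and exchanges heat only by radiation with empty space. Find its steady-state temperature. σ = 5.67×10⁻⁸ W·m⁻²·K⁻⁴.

T ≈ 241 K

At steady state, absorbed solar power + internal power = radiated power.
Absorbed: α·S·A_cross = 0.81·438·8.762 = 3108 W (cross-section πr²).
Total input = 3108 + 2300 = 5408 W.
Radiated: εσ·A_surf·T⁴ with A_surf = 4πr² = 35.05 m².
T⁴ = 5408/(0.81·5.67×10⁻⁸·35.05) = 3.360×10⁹ K⁴.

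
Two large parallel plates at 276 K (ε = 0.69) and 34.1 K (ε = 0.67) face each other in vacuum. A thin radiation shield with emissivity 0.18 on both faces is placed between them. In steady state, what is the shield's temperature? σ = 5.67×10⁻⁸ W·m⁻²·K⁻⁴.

In steady state the net flux on the hot side equals that on the cold side.
σ(T₁⁴−T_s⁴)/D₁ = σ(T_s⁴−T₂⁴)/D₂, with D₁ = 1/ε₁+1/ε_s−1 = 6.005, D₂ = 1/ε_s+1/ε₂−1 = 6.048.
Solve for T_s⁴: T_s⁴ = (D₂·T₁⁴ + D₁·T₂⁴)/(D₁+D₂) = 2.912×10⁹ K⁴.

T_s ≈ 232 K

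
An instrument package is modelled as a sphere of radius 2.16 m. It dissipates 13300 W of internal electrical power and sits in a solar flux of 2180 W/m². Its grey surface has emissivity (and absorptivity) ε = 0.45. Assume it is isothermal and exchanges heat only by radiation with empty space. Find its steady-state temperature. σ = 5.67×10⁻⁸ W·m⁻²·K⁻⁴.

At steady state, absorbed solar power + internal power = radiated power.
Absorbed: α·S·A_cross = 0.45·2180·14.66 = 14380 W (cross-section πr²).
Total input = 14380 + 13300 = 27680 W.
Radiated: εσ·A_surf·T⁴ with A_surf = 4πr² = 58.63 m².
T⁴ = 27680/(0.45·5.67×10⁻⁸·58.63) = 1.850×10¹⁰ K⁴.

T ≈ 369 K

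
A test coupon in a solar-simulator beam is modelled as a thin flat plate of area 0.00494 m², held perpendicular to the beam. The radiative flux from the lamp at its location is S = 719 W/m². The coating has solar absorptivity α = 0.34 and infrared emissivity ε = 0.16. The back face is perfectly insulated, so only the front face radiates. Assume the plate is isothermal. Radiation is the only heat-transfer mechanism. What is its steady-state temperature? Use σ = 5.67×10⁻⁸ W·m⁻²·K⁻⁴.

T ≈ 405 K

At equilibrium, absorbed power = emitted power.
Absorbing cross-section = A = 0.004940 m²; emitting surface = A = 0.004940 m² (ratio 1).
αS·A_cross = εσ·A_surf·T⁴  ⇒  T⁴ = αS/(ε·1σ).
T⁴ = 0.340·719/(0.16·1·5.67×10⁻⁸) = 2.695×10¹⁰ K⁴.
T = (2.695×10¹⁰)^(1/4).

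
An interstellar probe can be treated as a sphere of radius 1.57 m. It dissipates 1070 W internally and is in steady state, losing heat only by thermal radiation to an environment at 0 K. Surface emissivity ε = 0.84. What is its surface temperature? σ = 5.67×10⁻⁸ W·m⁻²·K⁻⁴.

Steady state: internal power = radiated power, P = εσA T⁴.
Radiating area A = 4πr² = 30.97 m².
T⁴ = P/(εσA) = 1070/(0.84·5.67×10⁻⁸·30.97) = 7.253×10⁸ K⁴.
T = (7.253×10⁸)^(1/4).

T ≈ 164 K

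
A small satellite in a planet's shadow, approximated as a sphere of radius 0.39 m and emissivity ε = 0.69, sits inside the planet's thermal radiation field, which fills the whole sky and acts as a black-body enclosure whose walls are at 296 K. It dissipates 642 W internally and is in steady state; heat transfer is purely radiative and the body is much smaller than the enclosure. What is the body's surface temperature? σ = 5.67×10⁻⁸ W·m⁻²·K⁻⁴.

T ≈ 357 K

For a small grey body in a large enclosure, net radiated power = εσA(T⁴ − T_w⁴).
Steady state: P = εσA(T⁴ − T_w⁴) with A = 4πr² = 1.911 m².
T⁴ = P/(εσA) + T_w⁴ = 642/(0.69·5.67×10⁻⁸·1.911) + (296)⁴
    = 8.585×10⁹ + 7.677×10⁹ = 1.626×10¹⁰ K⁴.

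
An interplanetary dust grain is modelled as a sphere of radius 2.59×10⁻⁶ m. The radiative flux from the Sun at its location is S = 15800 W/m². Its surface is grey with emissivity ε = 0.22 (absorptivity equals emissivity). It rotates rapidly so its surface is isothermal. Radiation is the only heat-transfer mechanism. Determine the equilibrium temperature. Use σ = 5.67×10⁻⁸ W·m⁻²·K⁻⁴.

At equilibrium, absorbed power = emitted power.
Absorbing cross-section = πr² = 2.107×10⁻¹¹ m²; emitting surface = 4πr² = 8.430×10⁻¹¹ m² (ratio 4).
εS·A_cross = εσ·A_surf·T⁴  ⇒  T⁴ = S/(4σ)   (ε cancels).
T⁴ = 15800/(4·5.67×10⁻⁸) = 6.966×10¹⁰ K⁴.
T = (6.966×10¹⁰)^(1/4).

T ≈ 514 K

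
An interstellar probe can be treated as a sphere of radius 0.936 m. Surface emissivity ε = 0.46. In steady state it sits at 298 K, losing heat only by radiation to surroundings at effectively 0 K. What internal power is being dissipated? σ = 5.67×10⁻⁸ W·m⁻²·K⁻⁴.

P ≈ 2260 W

Steady state: P = εσA T⁴.
A = 4πr² = 11.01 m²; T⁴ = (298)⁴ = 7.886×10⁹ K⁴.
P = 0.46 × 5.67×10⁻⁸ × 11.01 × 7.886×10⁹.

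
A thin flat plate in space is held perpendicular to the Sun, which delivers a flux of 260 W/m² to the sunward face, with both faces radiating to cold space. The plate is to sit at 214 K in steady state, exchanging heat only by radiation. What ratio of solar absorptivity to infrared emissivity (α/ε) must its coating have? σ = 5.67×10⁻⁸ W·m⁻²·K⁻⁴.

α/ε ≈ 0.915

Balance: αS·A = εσ·2A·T⁴ ⇒ α/ε = 2σT⁴/S.
α/ε = 2·5.67×10⁻⁸·(214)⁴/260 = 2·5.67×10⁻⁸·2.097×10⁹/260.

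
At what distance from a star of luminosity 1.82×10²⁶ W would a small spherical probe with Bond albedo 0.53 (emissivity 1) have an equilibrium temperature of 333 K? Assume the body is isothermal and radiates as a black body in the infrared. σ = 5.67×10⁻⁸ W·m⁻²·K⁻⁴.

d ≈ 4.94×10¹⁰ m

For an isothermal black-emitting sphere, (1−a)S·πr² = σ·4πr²·T⁴ ⇒ S = 4σT⁴/(1−a).
S = 4·5.67×10⁻⁸·(333)⁴/0.470 = 5934 W/m².
Flux falls as S = L/(4πd²), so d = √(L/(4πS)) = √(1.82×10²⁶/(4π·5934)).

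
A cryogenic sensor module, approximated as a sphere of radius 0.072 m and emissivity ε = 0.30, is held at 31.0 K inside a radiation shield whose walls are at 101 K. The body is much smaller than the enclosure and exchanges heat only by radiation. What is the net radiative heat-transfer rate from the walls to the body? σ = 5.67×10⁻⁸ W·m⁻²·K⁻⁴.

For a small grey body in a large enclosure: P_net = εσA(T_body⁴ − T_wall⁴).
A = 4πr² = 0.06514 m²; T_body⁴ − T_wall⁴ = 9.235×10⁵ − 1.041×10⁸ = -1.031×10⁸ K⁴.
|P_net| = 0.30·5.67×10⁻⁸·0.06514·1.031×10⁸.

P_net ≈ 0.114 W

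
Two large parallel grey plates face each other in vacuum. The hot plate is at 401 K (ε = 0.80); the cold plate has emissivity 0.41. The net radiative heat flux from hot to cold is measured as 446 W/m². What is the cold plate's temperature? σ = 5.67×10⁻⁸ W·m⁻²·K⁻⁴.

q = σ(T₁⁴ − T₂⁴)/(1/ε₁ + 1/ε₂ − 1); denominator = 2.689.
T₂⁴ = T₁⁴ − q·(1/ε₁+1/ε₂−1)/σ = 2.586×10¹⁰ − 446·2.689/5.67×10⁻⁸
    = 4.705×10⁹ K⁴.

T₂ ≈ 262 K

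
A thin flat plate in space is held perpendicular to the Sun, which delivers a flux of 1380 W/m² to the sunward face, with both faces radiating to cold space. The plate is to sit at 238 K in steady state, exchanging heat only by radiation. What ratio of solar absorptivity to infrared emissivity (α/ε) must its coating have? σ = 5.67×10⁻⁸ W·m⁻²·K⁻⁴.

α/ε ≈ 0.264

Balance: αS·A = εσ·2A·T⁴ ⇒ α/ε = 2σT⁴/S.
α/ε = 2·5.67×10⁻⁸·(238)⁴/1380 = 2·5.67×10⁻⁸·3.209×10⁹/1380.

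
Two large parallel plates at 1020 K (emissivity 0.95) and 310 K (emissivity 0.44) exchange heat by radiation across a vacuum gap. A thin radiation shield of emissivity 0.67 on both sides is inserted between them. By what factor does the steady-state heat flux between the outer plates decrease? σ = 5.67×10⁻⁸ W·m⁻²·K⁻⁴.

Without shield: q₀ = σΔ(T⁴)/(1/ε₁+1/ε₂−1) with denominator 2.325.
With shield the two gaps are in series; the resistances add: (1/ε₁+1/ε_s−1)+(1/ε_s+1/ε₂−1) = 1.545+2.765 = 4.310.
Heat-flux ratio q₀/q = 4.310/2.325.

factor ≈ 1.85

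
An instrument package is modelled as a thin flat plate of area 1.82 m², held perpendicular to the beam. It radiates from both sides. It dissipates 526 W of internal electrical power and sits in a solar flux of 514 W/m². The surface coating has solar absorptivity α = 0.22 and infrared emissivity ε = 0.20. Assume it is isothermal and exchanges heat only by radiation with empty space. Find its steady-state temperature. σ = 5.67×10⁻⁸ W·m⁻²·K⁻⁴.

At steady state, absorbed solar power + internal power = radiated power.
Absorbed: α·S·A_cross = 0.22·514·1.820 = 205.8 W (cross-section A).
Total input = 205.8 + 526 = 731.8 W.
Radiated: εσ·A_surf·T⁴ with A_surf = 2A = 3.640 m².
T⁴ = 731.8/(0.20·5.67×10⁻⁸·3.640) = 1.773×10¹⁰ K⁴.

T ≈ 365 K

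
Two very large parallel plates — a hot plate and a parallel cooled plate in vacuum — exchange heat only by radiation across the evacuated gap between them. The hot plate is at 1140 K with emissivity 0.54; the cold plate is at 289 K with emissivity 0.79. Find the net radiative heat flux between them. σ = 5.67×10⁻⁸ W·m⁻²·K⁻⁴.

q ≈ 45000 W/m²

For two infinite grey parallel plates, q = σ(T₁⁴ − T₂⁴)/(1/ε₁ + 1/ε₂ − 1).
T₁⁴ − T₂⁴ = 1.689×10¹² − 6.976×10⁹ = 1.682×10¹² K⁴.
1/ε₁ + 1/ε₂ − 1 = 1.852 + 1.266 − 1 = 2.118.
q = 5.67×10⁻⁸ × 1.682×10¹² / 2.118.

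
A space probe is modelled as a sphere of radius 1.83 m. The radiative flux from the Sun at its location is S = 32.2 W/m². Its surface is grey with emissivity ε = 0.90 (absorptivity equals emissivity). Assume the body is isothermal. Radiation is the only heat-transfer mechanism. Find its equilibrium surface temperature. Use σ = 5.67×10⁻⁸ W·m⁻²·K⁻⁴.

T ≈ 109 K

At equilibrium, absorbed power = emitted power.
Absorbing cross-section = πr² = 10.52 m²; emitting surface = 4πr² = 42.08 m² (ratio 4).
εS·A_cross = εσ·A_surf·T⁴  ⇒  T⁴ = S/(4σ)   (ε cancels).
T⁴ = 32.2/(4·5.67×10⁻⁸) = 1.420×10⁸ K⁴.
T = (1.420×10⁸)^(1/4).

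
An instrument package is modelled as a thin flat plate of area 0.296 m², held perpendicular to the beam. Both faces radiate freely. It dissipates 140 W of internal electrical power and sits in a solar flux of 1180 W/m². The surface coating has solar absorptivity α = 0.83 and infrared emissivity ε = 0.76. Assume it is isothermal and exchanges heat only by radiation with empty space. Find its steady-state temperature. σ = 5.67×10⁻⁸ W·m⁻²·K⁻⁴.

At steady state, absorbed solar power + internal power = radiated power.
Absorbed: α·S·A_cross = 0.83·1180·0.2960 = 289.9 W (cross-section A).
Total input = 289.9 + 140 = 429.9 W.
Radiated: εσ·A_surf·T⁴ with A_surf = 2A = 0.5920 m².
T⁴ = 429.9/(0.76·5.67×10⁻⁸·0.5920) = 1.685×10¹⁰ K⁴.

T ≈ 360 K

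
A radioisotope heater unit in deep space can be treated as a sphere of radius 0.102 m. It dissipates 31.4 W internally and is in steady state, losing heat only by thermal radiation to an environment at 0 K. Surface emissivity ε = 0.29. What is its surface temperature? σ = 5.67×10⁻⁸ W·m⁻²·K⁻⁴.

Steady state: internal power = radiated power, P = εσA T⁴.
Radiating area A = 4πr² = 0.1307 m².
T⁴ = P/(εσA) = 31.4/(0.29·5.67×10⁻⁸·0.1307) = 1.461×10¹⁰ K⁴.
T = (1.461×10¹⁰)^(1/4).

T ≈ 348 K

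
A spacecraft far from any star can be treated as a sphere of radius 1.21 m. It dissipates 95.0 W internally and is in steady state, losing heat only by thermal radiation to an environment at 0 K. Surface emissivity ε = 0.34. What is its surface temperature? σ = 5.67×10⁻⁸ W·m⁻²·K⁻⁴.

T ≈ 128 K

Steady state: internal power = radiated power, P = εσA T⁴.
Radiating area A = 4πr² = 18.40 m².
T⁴ = P/(εσA) = 95.0/(0.34·5.67×10⁻⁸·18.40) = 2.678×10⁸ K⁴.
T = (2.678×10⁸)^(1/4).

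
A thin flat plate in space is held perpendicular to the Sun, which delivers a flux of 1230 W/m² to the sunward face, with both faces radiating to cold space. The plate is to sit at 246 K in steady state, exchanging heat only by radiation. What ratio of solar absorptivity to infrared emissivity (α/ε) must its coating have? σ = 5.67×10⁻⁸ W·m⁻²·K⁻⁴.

Balance: αS·A = εσ·2A·T⁴ ⇒ α/ε = 2σT⁴/S.
α/ε = 2·5.67×10⁻⁸·(246)⁴/1230 = 2·5.67×10⁻⁸·3.662×10⁹/1230.

α/ε ≈ 0.338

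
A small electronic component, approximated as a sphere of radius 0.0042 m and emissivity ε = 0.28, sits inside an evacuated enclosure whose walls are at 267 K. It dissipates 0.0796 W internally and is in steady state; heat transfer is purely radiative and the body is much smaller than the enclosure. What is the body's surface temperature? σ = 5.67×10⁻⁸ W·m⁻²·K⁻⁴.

T ≈ 408 K

For a small grey body in a large enclosure, net radiated power = εσA(T⁴ − T_w⁴).
Steady state: P = εσA(T⁴ − T_w⁴) with A = 4πr² = 2.217×10⁻⁴ m².
T⁴ = P/(εσA) + T_w⁴ = 0.0796/(0.28·5.67×10⁻⁸·2.217×10⁻⁴) + (267)⁴
    = 2.262×10¹⁰ + 5.082×10⁹ = 2.770×10¹⁰ K⁴.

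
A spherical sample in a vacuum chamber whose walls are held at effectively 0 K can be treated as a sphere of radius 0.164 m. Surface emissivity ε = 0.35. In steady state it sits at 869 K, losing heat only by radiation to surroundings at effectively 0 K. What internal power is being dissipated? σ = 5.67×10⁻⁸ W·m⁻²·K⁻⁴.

P ≈ 3820 W

Steady state: P = εσA T⁴.
A = 4πr² = 0.3380 m²; T⁴ = (869)⁴ = 5.703×10¹¹ K⁴.
P = 0.35 × 5.67×10⁻⁸ × 0.3380 × 5.703×10¹¹.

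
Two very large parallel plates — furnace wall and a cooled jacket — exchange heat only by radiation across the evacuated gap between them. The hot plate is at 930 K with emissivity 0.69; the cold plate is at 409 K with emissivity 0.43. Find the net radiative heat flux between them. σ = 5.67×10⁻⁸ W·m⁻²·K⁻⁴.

For two infinite grey parallel plates, q = σ(T₁⁴ − T₂⁴)/(1/ε₁ + 1/ε₂ − 1).
T₁⁴ − T₂⁴ = 7.481×10¹¹ − 2.798×10¹⁰ = 7.201×10¹¹ K⁴.
1/ε₁ + 1/ε₂ − 1 = 1.449 + 2.326 − 1 = 2.775.
q = 5.67×10⁻⁸ × 7.201×10¹¹ / 2.775.

q ≈ 14700 W/m²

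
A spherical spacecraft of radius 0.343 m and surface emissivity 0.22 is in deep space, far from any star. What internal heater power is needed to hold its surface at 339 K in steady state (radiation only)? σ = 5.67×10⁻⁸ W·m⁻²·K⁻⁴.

P ≈ 244 W

P = εσ·4πr²·T⁴.
4πr² = 1.478 m²; T⁴ = 1.321×10¹⁰ K⁴.
P = 0.22·5.67×10⁻⁸·1.478·1.321×10¹⁰.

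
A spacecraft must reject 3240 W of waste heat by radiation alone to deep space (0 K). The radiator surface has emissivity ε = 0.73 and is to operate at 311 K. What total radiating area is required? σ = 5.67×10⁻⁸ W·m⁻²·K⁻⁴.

A ≈ 8.37 m²

P = εσA T⁴ ⇒ A = P/(εσT⁴).
T⁴ = 9.355×10⁹ K⁴.
A = 3240/(0.73 × 5.67×10⁻⁸ × 9.355×10⁹).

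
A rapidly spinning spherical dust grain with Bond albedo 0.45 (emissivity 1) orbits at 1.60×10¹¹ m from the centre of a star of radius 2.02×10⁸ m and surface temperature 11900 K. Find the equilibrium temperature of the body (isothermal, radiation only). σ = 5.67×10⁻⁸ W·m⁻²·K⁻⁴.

The star's surface emits σT_*⁴; at distance d the flux is S = σT_*⁴(R_*/d)².
S = 5.67×10⁻⁸·(11900)⁴·(2.02×10⁸/1.60×10¹¹)² = 1812 W/m².
For an isothermal sphere T⁴ = (1−a)S/(4σ) = 4.395×10⁹ K⁴.

T ≈ 257 K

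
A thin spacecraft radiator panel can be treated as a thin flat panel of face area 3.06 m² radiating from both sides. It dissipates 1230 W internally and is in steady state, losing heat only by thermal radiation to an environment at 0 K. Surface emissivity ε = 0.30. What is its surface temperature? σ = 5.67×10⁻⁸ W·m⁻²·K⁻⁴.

Steady state: internal power = radiated power, P = εσA T⁴.
Radiating area A = 2·3.06 = 6.120 m².
T⁴ = P/(εσA) = 1230/(0.30·5.67×10⁻⁸·6.120) = 1.182×10¹⁰ K⁴.
T = (1.182×10¹⁰)^(1/4).

T ≈ 330 K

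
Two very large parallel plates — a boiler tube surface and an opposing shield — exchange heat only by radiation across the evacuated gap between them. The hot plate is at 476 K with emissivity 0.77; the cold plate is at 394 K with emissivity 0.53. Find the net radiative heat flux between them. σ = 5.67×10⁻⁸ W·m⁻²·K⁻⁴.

q ≈ 707 W/m²

For two infinite grey parallel plates, q = σ(T₁⁴ − T₂⁴)/(1/ε₁ + 1/ε₂ − 1).
T₁⁴ − T₂⁴ = 5.134×10¹⁰ − 2.410×10¹⁰ = 2.724×10¹⁰ K⁴.
1/ε₁ + 1/ε₂ − 1 = 1.299 + 1.887 − 1 = 2.185.
q = 5.67×10⁻⁸ × 2.724×10¹⁰ / 2.185.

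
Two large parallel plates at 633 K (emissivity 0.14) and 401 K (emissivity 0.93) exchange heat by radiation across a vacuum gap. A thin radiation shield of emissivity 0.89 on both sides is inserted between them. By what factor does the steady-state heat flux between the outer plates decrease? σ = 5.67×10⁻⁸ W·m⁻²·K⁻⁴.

factor ≈ 1.17

Without shield: q₀ = σΔ(T⁴)/(1/ε₁+1/ε₂−1) with denominator 7.218.
With shield the two gaps are in series; the resistances add: (1/ε₁+1/ε_s−1)+(1/ε_s+1/ε₂−1) = 7.266+1.199 = 8.465.
Heat-flux ratio q₀/q = 8.465/7.218.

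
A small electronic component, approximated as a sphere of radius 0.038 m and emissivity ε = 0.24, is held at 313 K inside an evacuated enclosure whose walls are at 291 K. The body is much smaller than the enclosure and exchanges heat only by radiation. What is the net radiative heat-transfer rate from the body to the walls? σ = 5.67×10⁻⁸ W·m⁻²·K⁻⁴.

For a small grey body in a large enclosure: P_net = εσA(T_body⁴ − T_wall⁴).
A = 4πr² = 0.01815 m²; T_body⁴ − T_wall⁴ = 9.598×10⁹ − 7.171×10⁹ = 2.427×10⁹ K⁴.
|P_net| = 0.24·5.67×10⁻⁸·0.01815·2.427×10⁹.

P_net ≈ 0.599 W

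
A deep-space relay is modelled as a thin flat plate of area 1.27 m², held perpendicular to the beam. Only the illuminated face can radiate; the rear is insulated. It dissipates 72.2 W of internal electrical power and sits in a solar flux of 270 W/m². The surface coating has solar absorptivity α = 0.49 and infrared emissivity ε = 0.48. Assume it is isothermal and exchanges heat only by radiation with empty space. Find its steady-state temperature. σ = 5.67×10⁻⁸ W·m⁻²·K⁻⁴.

At steady state, absorbed solar power + internal power = radiated power.
Absorbed: α·S·A_cross = 0.49·270·1.270 = 168.0 W (cross-section A).
Total input = 168.0 + 72.2 = 240.2 W.
Radiated: εσ·A_surf·T⁴ with A_surf = A = 1.270 m².
T⁴ = 240.2/(0.48·5.67×10⁻⁸·1.270) = 6.950×10⁹ K⁴.

T ≈ 289 K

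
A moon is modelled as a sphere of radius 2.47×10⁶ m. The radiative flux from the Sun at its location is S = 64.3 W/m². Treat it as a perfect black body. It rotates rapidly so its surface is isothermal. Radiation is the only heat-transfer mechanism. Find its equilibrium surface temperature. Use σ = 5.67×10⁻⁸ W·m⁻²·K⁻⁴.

At equilibrium, absorbed power = emitted power.
Absorbing cross-section = πr² = 1.917×10¹³ m²; emitting surface = 4πr² = 7.667×10¹³ m² (ratio 4).
S·A_cross = εσ·A_surf·T⁴  ⇒  T⁴ = S/(4σ).
T⁴ = 1.00·64.3/(4·5.67×10⁻⁸) = 2.835×10⁸ K⁴.
T = (2.835×10⁸)^(1/4).

T ≈ 130 K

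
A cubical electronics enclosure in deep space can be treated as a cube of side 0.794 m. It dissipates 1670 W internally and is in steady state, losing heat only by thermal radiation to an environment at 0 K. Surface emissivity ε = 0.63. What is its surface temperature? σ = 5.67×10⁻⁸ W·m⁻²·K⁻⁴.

T ≈ 333 K

Steady state: internal power = radiated power, P = εσA T⁴.
Radiating area A = 6L² = 3.783 m².
T⁴ = P/(εσA) = 1670/(0.63·5.67×10⁻⁸·3.783) = 1.236×10¹⁰ K⁴.
T = (1.236×10¹⁰)^(1/4).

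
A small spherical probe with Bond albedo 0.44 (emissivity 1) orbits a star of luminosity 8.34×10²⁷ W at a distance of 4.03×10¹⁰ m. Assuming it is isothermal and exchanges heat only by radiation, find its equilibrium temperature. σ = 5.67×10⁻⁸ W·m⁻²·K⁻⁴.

T ≈ 1000 K

First find the stellar flux at distance d: S = L/(4πd²) = 8.34×10²⁷/(4π·(4.03×10¹⁰)²) = 4.086×10⁵ W/m².
For an isothermal sphere, absorbed (1−a)S·πr² = emitted σ·4πr²·T⁴, so T⁴ = (1−a)S/(4σ).
T⁴ = 0.560·4.086×10⁵/(4·5.67×10⁻⁸) = 1.009×10¹² K⁴.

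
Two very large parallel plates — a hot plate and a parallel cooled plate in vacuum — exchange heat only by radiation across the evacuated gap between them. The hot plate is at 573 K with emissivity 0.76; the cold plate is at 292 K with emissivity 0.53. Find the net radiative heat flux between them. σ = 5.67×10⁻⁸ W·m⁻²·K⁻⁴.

For two infinite grey parallel plates, q = σ(T₁⁴ − T₂⁴)/(1/ε₁ + 1/ε₂ − 1).
T₁⁴ − T₂⁴ = 1.078×10¹¹ − 7.270×10⁹ = 1.005×10¹¹ K⁴.
1/ε₁ + 1/ε₂ − 1 = 1.316 + 1.887 − 1 = 2.203.
q = 5.67×10⁻⁸ × 1.005×10¹¹ / 2.203.

q ≈ 2590 W/m²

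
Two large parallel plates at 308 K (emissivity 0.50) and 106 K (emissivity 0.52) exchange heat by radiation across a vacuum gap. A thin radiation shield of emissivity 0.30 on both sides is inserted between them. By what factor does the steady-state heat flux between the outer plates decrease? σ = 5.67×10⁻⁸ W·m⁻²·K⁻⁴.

Without shield: q₀ = σΔ(T⁴)/(1/ε₁+1/ε₂−1) with denominator 2.923.
With shield the two gaps are in series; the resistances add: (1/ε₁+1/ε_s−1)+(1/ε_s+1/ε₂−1) = 4.333+4.256 = 8.590.
Heat-flux ratio q₀/q = 8.590/2.923.

factor ≈ 2.94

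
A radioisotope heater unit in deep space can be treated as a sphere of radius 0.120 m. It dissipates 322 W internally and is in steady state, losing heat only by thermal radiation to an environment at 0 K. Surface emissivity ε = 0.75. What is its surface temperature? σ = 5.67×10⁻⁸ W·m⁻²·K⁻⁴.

T ≈ 452 K

Steady state: internal power = radiated power, P = εσA T⁴.
Radiating area A = 4πr² = 0.1810 m².
T⁴ = P/(εσA) = 322/(0.75·5.67×10⁻⁸·0.1810) = 4.184×10¹⁰ K⁴.
T = (4.184×10¹⁰)^(1/4).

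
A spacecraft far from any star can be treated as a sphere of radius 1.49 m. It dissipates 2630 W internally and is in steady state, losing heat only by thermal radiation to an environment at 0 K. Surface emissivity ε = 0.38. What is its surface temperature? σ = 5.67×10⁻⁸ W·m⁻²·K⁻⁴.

Steady state: internal power = radiated power, P = εσA T⁴.
Radiating area A = 4πr² = 27.90 m².
T⁴ = P/(εσA) = 2630/(0.38·5.67×10⁻⁸·27.90) = 4.375×10⁹ K⁴.
T = (4.375×10⁹)^(1/4).

T ≈ 257 K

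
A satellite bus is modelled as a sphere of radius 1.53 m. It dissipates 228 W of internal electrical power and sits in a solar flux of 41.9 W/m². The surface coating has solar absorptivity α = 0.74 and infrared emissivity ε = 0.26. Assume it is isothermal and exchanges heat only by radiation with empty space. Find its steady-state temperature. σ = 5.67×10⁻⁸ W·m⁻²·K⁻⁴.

T ≈ 180 K

At steady state, absorbed solar power + internal power = radiated power.
Absorbed: α·S·A_cross = 0.74·41.9·7.354 = 228.0 W (cross-section πr²).
Total input = 228.0 + 228 = 456.0 W.
Radiated: εσ·A_surf·T⁴ with A_surf = 4πr² = 29.42 m².
T⁴ = 456.0/(0.26·5.67×10⁻⁸·29.42) = 1.052×10⁹ K⁴.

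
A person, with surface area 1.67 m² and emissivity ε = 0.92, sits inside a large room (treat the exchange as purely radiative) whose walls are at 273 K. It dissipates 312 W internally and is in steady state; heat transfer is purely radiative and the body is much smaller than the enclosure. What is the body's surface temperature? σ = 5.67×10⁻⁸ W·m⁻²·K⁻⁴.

T ≈ 309 K

For a small grey body in a large enclosure, net radiated power = εσA(T⁴ − T_w⁴).
Steady state: P = εσA(T⁴ − T_w⁴) with A = 1.67 m².
T⁴ = P/(εσA) + T_w⁴ = 312/(0.92·5.67×10⁻⁸·1.670) + (273)⁴
    = 3.582×10⁹ + 5.555×10⁹ = 9.136×10⁹ K⁴.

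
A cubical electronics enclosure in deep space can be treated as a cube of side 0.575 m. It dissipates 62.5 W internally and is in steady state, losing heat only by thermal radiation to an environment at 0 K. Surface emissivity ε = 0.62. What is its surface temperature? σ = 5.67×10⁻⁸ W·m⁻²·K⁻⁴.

Steady state: internal power = radiated power, P = εσA T⁴.
Radiating area A = 6L² = 1.984 m².
T⁴ = P/(εσA) = 62.5/(0.62·5.67×10⁻⁸·1.984) = 8.962×10⁸ K⁴.
T = (8.962×10⁸)^(1/4).

T ≈ 173 K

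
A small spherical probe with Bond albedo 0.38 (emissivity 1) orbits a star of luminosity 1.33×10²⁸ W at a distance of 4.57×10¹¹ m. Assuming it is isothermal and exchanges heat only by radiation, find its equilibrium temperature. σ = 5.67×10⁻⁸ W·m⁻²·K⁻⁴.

T ≈ 343 K

First find the stellar flux at distance d: S = L/(4πd²) = 1.33×10²⁸/(4π·(4.57×10¹¹)²) = 5068 W/m².
For an isothermal sphere, absorbed (1−a)S·πr² = emitted σ·4πr²·T⁴, so T⁴ = (1−a)S/(4σ).
T⁴ = 0.620·5068/(4·5.67×10⁻⁸) = 1.385×10¹⁰ K⁴.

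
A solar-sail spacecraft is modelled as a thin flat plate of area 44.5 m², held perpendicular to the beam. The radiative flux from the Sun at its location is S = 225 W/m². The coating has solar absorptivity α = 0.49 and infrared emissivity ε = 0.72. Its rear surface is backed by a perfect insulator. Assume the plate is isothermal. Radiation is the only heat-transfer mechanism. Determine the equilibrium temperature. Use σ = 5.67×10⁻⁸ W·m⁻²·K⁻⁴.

At equilibrium, absorbed power = emitted power.
Absorbing cross-section = A = 44.50 m²; emitting surface = A = 44.50 m² (ratio 1).
αS·A_cross = εσ·A_surf·T⁴  ⇒  T⁴ = αS/(ε·1σ).
T⁴ = 0.490·225/(0.72·1·5.67×10⁻⁸) = 2.701×10⁹ K⁴.
T = (2.701×10⁹)^(1/4).

T ≈ 228 K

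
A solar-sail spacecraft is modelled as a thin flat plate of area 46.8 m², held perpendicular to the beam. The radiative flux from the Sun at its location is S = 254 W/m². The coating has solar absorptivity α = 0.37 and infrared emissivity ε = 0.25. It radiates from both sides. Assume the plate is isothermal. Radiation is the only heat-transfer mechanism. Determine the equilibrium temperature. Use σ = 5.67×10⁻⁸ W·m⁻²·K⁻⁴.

At equilibrium, absorbed power = emitted power.
Absorbing cross-section = A = 46.80 m²; emitting surface = 2A = 93.60 m² (ratio 2).
αS·A_cross = εσ·A_surf·T⁴  ⇒  T⁴ = αS/(ε·2σ).
T⁴ = 0.370·254/(0.25·2·5.67×10⁻⁸) = 3.315×10⁹ K⁴.
T = (3.315×10⁹)^(1/4).

T ≈ 240 K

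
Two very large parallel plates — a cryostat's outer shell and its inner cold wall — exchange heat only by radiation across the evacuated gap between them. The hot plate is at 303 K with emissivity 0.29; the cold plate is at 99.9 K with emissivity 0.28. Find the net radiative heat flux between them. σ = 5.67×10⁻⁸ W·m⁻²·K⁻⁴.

For two infinite grey parallel plates, q = σ(T₁⁴ − T₂⁴)/(1/ε₁ + 1/ε₂ − 1).
T₁⁴ − T₂⁴ = 8.429×10⁹ − 9.960×10⁷ = 8.329×10⁹ K⁴.
1/ε₁ + 1/ε₂ − 1 = 3.448 + 3.571 − 1 = 6.020.
q = 5.67×10⁻⁸ × 8.329×10⁹ / 6.020.

q ≈ 78.5 W/m²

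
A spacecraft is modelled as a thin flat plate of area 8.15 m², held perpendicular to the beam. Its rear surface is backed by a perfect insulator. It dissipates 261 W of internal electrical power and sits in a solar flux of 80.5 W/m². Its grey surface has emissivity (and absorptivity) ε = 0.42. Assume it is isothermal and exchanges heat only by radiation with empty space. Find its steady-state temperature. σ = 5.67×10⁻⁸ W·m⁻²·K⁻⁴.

At steady state, absorbed solar power + internal power = radiated power.
Absorbed: α·S·A_cross = 0.42·80.5·8.150 = 275.6 W (cross-section A).
Total input = 275.6 + 261 = 536.6 W.
Radiated: εσ·A_surf·T⁴ with A_surf = A = 8.150 m².
T⁴ = 536.6/(0.42·5.67×10⁻⁸·8.150) = 2.765×10⁹ K⁴.

T ≈ 229 K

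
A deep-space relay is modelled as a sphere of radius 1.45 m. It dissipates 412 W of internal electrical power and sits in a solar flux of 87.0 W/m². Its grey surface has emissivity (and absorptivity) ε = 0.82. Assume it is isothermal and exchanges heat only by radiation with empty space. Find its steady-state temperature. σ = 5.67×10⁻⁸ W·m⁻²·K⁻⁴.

At steady state, absorbed solar power + internal power = radiated power.
Absorbed: α·S·A_cross = 0.82·87.0·6.605 = 471.2 W (cross-section πr²).
Total input = 471.2 + 412 = 883.2 W.
Radiated: εσ·A_surf·T⁴ with A_surf = 4πr² = 26.42 m².
T⁴ = 883.2/(0.82·5.67×10⁻⁸·26.42) = 7.190×10⁸ K⁴.

T ≈ 164 K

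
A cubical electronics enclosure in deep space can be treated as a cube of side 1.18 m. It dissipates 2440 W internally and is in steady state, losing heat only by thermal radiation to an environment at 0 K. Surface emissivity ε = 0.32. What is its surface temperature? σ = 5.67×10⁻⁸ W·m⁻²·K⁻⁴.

Steady state: internal power = radiated power, P = εσA T⁴.
Radiating area A = 6L² = 8.354 m².
T⁴ = P/(εσA) = 2440/(0.32·5.67×10⁻⁸·8.354) = 1.610×10¹⁰ K⁴.
T = (1.610×10¹⁰)^(1/4).

T ≈ 356 K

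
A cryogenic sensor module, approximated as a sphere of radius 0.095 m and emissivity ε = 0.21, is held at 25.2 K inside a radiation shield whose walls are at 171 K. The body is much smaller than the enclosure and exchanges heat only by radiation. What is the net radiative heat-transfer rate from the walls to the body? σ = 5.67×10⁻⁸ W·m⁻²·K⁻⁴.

For a small grey body in a large enclosure: P_net = εσA(T_body⁴ − T_wall⁴).
A = 4πr² = 0.1134 m²; T_body⁴ − T_wall⁴ = 4.033×10⁵ − 8.550×10⁸ = -8.546×10⁸ K⁴.
|P_net| = 0.21·5.67×10⁻⁸·0.1134·8.546×10⁸.

P_net ≈ 1.15 W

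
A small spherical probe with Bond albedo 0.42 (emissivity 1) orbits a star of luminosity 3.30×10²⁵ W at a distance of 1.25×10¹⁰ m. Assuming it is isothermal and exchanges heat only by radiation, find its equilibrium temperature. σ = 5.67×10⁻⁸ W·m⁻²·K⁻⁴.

T ≈ 455 K

First find the stellar flux at distance d: S = L/(4πd²) = 3.30×10²⁵/(4π·(1.25×10¹⁰)²) = 16810 W/m².
For an isothermal sphere, absorbed (1−a)S·πr² = emitted σ·4πr²·T⁴, so T⁴ = (1−a)S/(4σ).
T⁴ = 0.580·16810/(4·5.67×10⁻⁸) = 4.298×10¹⁰ K⁴.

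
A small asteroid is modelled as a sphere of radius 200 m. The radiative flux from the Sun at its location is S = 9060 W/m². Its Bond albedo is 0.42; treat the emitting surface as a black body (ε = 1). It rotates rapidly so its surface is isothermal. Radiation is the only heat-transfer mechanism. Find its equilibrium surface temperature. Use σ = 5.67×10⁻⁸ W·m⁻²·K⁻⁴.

At equilibrium, absorbed power = emitted power.
Absorbing cross-section = πr² = 1.257×10⁵ m²; emitting surface = 4πr² = 5.027×10⁵ m² (ratio 4).
(1−a)S·A_cross = εσ·A_surf·T⁴  ⇒  T⁴ = (1−a)S/(4σ).
T⁴ = 0.580·9060/(4·5.67×10⁻⁸) = 2.317×10¹⁰ K⁴.
T = (2.317×10¹⁰)^(1/4).

T ≈ 390 K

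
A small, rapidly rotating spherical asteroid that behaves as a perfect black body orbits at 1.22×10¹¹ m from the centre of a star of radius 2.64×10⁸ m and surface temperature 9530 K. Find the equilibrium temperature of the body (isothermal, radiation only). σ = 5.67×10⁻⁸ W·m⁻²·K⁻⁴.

T ≈ 313 K

The star's surface emits σT_*⁴; at distance d the flux is S = σT_*⁴(R_*/d)².
S = 5.67×10⁻⁸·(9530)⁴·(2.64×10⁸/1.22×10¹¹)² = 2190 W/m².
For an isothermal sphere T⁴ = (1−a)S/(4σ) = 9.656×10⁹ K⁴.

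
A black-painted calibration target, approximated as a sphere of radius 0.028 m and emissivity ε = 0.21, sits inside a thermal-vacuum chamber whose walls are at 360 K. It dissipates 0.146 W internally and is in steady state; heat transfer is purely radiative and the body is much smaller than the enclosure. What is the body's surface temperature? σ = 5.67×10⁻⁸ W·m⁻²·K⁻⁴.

T ≈ 366 K

For a small grey body in a large enclosure, net radiated power = εσA(T⁴ − T_w⁴).
Steady state: P = εσA(T⁴ − T_w⁴) with A = 4πr² = 0.009852 m².
T⁴ = P/(εσA) + T_w⁴ = 0.146/(0.21·5.67×10⁻⁸·0.009852) + (360)⁴
    = 1.245×10⁹ + 1.680×10¹⁰ = 1.804×10¹⁰ K⁴.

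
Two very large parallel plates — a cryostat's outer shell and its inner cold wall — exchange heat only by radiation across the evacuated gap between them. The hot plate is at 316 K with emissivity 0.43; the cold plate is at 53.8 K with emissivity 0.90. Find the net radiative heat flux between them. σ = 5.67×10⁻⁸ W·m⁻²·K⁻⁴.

For two infinite grey parallel plates, q = σ(T₁⁴ − T₂⁴)/(1/ε₁ + 1/ε₂ − 1).
T₁⁴ − T₂⁴ = 9.971×10⁹ − 8.378×10⁶ = 9.963×10⁹ K⁴.
1/ε₁ + 1/ε₂ − 1 = 2.326 + 1.111 − 1 = 2.437.
q = 5.67×10⁻⁸ × 9.963×10⁹ / 2.437.

q ≈ 232 W/m²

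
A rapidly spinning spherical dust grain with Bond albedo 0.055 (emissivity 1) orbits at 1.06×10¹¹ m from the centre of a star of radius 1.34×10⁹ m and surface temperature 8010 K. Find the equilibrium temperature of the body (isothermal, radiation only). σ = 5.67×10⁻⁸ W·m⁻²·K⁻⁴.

The star's surface emits σT_*⁴; at distance d the flux is S = σT_*⁴(R_*/d)².
S = 5.67×10⁻⁸·(8010)⁴·(1.34×10⁹/1.06×10¹¹)² = 37300 W/m².
For an isothermal sphere T⁴ = (1−a)S/(4σ) = 1.554×10¹¹ K⁴.

T ≈ 628 K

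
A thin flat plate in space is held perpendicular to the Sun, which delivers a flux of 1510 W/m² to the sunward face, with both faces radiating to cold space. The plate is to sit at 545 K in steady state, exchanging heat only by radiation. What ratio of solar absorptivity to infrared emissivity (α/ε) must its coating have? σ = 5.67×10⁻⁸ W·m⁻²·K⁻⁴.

α/ε ≈ 6.63

Balance: αS·A = εσ·2A·T⁴ ⇒ α/ε = 2σT⁴/S.
α/ε = 2·5.67×10⁻⁸·(545)⁴/1510 = 2·5.67×10⁻⁸·8.822×10¹⁰/1510.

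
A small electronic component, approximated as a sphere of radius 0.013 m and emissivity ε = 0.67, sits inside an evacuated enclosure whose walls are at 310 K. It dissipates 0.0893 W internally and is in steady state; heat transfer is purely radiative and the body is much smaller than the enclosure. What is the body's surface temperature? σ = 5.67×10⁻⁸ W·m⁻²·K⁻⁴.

For a small grey body in a large enclosure, net radiated power = εσA(T⁴ − T_w⁴).
Steady state: P = εσA(T⁴ − T_w⁴) with A = 4πr² = 0.002124 m².
T⁴ = P/(εσA) + T_w⁴ = 0.0893/(0.67·5.67×10⁻⁸·0.002124) + (310)⁴
    = 1.107×10⁹ + 9.235×10⁹ = 1.034×10¹⁰ K⁴.

T ≈ 319 K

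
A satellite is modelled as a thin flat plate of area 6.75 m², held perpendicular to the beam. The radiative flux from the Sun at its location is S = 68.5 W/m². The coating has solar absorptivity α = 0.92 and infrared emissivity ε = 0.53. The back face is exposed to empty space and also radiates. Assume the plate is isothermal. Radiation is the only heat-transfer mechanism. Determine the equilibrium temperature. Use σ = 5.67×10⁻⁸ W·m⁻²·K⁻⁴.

At equilibrium, absorbed power = emitted power.
Absorbing cross-section = A = 6.750 m²; emitting surface = 2A = 13.50 m² (ratio 2).
αS·A_cross = εσ·A_surf·T⁴  ⇒  T⁴ = αS/(ε·2σ).
T⁴ = 0.920·68.5/(0.53·2·5.67×10⁻⁸) = 1.049×10⁹ K⁴.
T = (1.049×10⁹)^(1/4).

T ≈ 180 K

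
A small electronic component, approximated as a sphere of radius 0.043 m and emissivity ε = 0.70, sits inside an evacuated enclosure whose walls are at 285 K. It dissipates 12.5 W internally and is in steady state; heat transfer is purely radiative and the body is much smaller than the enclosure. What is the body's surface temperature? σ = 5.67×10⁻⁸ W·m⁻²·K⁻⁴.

T ≈ 377 K

For a small grey body in a large enclosure, net radiated power = εσA(T⁴ − T_w⁴).
Steady state: P = εσA(T⁴ − T_w⁴) with A = 4πr² = 0.02324 m².
T⁴ = P/(εσA) + T_w⁴ = 12.5/(0.70·5.67×10⁻⁸·0.02324) + (285)⁴
    = 1.355×10¹⁰ + 6.598×10⁹ = 2.015×10¹⁰ K⁴.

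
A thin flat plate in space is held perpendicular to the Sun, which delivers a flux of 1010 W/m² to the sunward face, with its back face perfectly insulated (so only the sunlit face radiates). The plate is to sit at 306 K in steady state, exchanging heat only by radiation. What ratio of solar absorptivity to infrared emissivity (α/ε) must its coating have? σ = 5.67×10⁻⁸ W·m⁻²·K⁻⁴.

α/ε ≈ 0.492

Balance: αS·A = εσ·1A·T⁴ ⇒ α/ε = σT⁴/S.
α/ε = 5.67×10⁻⁸·(306)⁴/1010 = 5.67×10⁻⁸·8.768×10⁹/1010.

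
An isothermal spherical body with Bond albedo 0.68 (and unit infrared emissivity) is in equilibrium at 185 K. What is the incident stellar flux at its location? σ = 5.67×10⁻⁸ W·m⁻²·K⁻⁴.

(1−a)S·πr² = σ·4πr²·T⁴ ⇒ S = 4σT⁴/(1−a).
S = 4·5.67×10⁻⁸·1.171×10⁹/0.320.

S ≈ 830 W/m²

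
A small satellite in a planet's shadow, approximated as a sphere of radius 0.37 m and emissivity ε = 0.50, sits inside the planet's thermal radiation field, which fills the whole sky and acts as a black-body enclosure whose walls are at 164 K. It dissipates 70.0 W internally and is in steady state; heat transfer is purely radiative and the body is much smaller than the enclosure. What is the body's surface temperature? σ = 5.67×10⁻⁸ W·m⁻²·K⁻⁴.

T ≈ 216 K

For a small grey body in a large enclosure, net radiated power = εσA(T⁴ − T_w⁴).
Steady state: P = εσA(T⁴ − T_w⁴) with A = 4πr² = 1.720 m².
T⁴ = P/(εσA) + T_w⁴ = 70.0/(0.50·5.67×10⁻⁸·1.720) + (164)⁴
    = 1.435×10⁹ + 7.234×10⁸ = 2.159×10⁹ K⁴.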